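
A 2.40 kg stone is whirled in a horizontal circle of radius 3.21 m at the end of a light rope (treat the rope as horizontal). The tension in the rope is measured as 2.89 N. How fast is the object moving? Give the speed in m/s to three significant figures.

1.97 m/s

T = m v²/r ⇒ v = √(T r / m) = √(2.89 × 3.21 / 2.40) = √3.865 = 1.966 m/s.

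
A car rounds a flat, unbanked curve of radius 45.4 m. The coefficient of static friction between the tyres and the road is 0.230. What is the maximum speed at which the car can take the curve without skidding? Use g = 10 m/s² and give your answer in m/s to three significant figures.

Friction provides the centripetal force on a flat curve. At maximum speed it is at its limiting value: μ_s m g = m v²/r.
Mass cancels: v_max = √(μ_s g r) = √(0.230 × 10.0 × 45.4) = √104.4 = 10.22 m/s.

10.2 m/s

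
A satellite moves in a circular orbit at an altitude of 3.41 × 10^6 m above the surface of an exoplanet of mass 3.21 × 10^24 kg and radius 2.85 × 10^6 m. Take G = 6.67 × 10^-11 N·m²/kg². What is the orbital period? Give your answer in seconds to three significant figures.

r = R + h = 2.85 × 10^6 + 3.41 × 10^6 = 6.260 × 10^6 m. Gravity provides the centripetal force: G M m / r² = m v² / r ⇒ v = √(GM/r) = 5848 m/s.
T = 2πr/v = 2π × 6.260 × 10^6 / 5848 = 6726 s.

6730 s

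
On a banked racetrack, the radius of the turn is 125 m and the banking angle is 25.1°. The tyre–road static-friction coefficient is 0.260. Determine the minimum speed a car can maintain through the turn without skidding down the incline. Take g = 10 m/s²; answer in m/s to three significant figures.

15.2 m/s

At the minimum speed, friction acts up the slope at its limiting value f = μN. Radially (horizontal, toward centre): N sinθ − μN cosθ = mv²/r. Vertically: N cosθ + μN sinθ = mg.
Dividing: v² = r g (sinθ − μcosθ)/(cosθ + μsinθ).
sinθ − μcosθ = 0.4242 − 0.260×0.9056 = 0.1888; cosθ + μsinθ = 0.9056 + 0.260×0.4242 = 1.016.
v² = 125 × 10.0 × 0.1888/1.016 = 232.3 m²/s², so v = 15.24 m/s.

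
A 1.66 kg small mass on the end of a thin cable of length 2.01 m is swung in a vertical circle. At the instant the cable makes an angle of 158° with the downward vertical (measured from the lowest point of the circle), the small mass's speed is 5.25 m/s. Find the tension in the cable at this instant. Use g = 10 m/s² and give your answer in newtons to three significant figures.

7.37 N

Take the radial direction toward the centre of the circle as positive. The component of the weight along the string toward the centre is −mg cos φ (φ measured from the bottom), so Newton's second law along the string gives T − mg cos φ = m v²/r.
cos 158° = -0.9272, so T = m(v²/r + g cos φ) = 1.66 × ((5.25)²/2.01 + 10.0 × -0.9272) = 1.66 × (13.71 + (-9.272)) = 1.66 × 4.441 = 7.372 N.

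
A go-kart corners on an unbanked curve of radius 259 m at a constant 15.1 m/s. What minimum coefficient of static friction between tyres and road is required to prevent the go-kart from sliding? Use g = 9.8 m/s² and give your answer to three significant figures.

Friction provides the centripetal force: μ_s m g = m v²/r, so μ_s = v²/(g r) = (15.10)²/(9.8 × 259) = 228.0/2538 = 0.08983.

0.0898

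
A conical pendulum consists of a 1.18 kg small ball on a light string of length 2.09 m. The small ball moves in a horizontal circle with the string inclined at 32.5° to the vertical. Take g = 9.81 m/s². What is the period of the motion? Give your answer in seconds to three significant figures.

r = L sinθ = 1.123 m. From T sinθ = mω²r and T cosθ = mg: tanθ = ω²r/g, so ω² = g tanθ / r = g/(L cosθ).
ω = √(g/(L cosθ)) = √(9.81/(2.09 × 0.8434)) = √5.565 = 2.359 rad/s.
Period = 2π/ω = 2.663 s.

2.66 s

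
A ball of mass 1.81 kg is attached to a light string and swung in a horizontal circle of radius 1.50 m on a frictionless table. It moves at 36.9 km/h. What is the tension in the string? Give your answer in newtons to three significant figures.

127 N

v = 36.9 km/h = 36.9/3.6 = 10.25 m/s.
The tension is the only horizontal force, so it supplies the full centripetal force: T = m v²/r = 1.81 × (10.25)²/1.50 = 1.81 × 105.1/1.50 = 126.8 N.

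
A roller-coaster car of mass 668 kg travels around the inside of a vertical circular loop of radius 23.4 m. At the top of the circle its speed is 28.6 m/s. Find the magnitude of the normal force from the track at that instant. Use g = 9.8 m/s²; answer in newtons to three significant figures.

At the top, both N and the weight mg point inward (toward the centre), so N + mg = mv²/r.
N = m(v²/r − g) = 668 × ((28.6)²/23.4 − 9.8) = 668 × (34.96 − 9.8) = 668 × 25.16 = 16800 N.

16800 N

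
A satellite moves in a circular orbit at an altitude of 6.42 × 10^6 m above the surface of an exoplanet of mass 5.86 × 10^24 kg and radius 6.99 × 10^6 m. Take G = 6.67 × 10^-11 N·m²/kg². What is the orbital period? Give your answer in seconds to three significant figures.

15600 s

r = R + h = 6.99 × 10^6 + 6.42 × 10^6 = 1.341 × 10^7 m. Gravity provides the centripetal force: G M m / r² = m v² / r ⇒ v = √(GM/r) = 5399 m/s.
T = 2πr/v = 2π × 1.341 × 10^7 / 5399 = 15610 s.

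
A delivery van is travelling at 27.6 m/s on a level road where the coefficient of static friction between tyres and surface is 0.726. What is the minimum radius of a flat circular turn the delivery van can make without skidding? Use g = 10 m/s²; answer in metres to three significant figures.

105 m

At the limit, μ_s m g = m v²/r, so r_min = v²/(μ_s g) = (27.6)²/(0.726 × 10.0) = 761.8/7.260 = 104.9 m.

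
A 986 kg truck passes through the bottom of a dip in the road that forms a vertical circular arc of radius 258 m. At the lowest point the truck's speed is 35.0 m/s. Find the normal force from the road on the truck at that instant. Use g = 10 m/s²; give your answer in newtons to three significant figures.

14500 N

At the lowest point, N points up (toward the centre) and the weight mg points down (away from the centre), so the net inward force is N − mg = mv²/r.
N = m(v²/r + g) = 986 × ((35.0)²/258 + 10.0) = 986 × (4.748 + 10.0) = 986 × 14.75 = 14540 N.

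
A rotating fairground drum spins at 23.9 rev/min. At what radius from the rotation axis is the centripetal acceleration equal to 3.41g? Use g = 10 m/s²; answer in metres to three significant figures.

ω = 23.9 rev/min × 2π/60 = 2.503 rad/s.
a_c = ω²r = 3.41g ⇒ r = 3.41 × 10.0 / (2.503)² = 34.10/6.264 = 5.444 m.

5.44 m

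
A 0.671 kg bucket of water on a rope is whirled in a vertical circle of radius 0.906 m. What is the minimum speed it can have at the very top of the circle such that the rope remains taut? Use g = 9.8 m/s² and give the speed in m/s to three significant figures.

At the highest point the centre is directly below, so both the weight and T act inward: T + mg = mv²/r.
At minimum speed T → 0, so mg = mv_min²/r ⇒ v_min = √(g r) = √(9.8 × 0.906) = 2.980 m/s.

2.98 m/s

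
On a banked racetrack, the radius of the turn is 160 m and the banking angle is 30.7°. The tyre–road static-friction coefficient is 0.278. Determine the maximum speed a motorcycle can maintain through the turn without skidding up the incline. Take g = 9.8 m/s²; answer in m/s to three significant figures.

At the maximum speed, friction acts down the slope at its limiting value f = μN. Radially (horizontal, toward centre): N sinθ + μN cosθ = mv²/r. Vertically: N cosθ − μN sinθ = mg.
Dividing: v² = r g (sinθ + μcosθ)/(cosθ − μsinθ).
sinθ + μcosθ = 0.5105 + 0.278×0.8599 = 0.7496; cosθ − μsinθ = 0.8599 − 0.278×0.5105 = 0.7179.
v² = 160 × 9.8 × 0.7496/0.7179 = 1637 m²/s², so v = 40.46 m/s.

40.5 m/s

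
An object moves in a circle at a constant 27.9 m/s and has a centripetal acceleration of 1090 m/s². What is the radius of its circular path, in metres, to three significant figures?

a_c = v²/r ⇒ r = v²/a_c = (27.9)²/1090 = 778.4/1090 = 0.7141 m.

0.714 m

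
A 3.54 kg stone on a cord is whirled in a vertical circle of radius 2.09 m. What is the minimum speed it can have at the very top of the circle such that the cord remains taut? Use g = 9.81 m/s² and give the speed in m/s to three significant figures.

At the highest point the centre is directly below, so both the weight and T act inward: T + mg = mv²/r.
At minimum speed T → 0, so mg = mv_min²/r ⇒ v_min = √(g r) = √(9.81 × 2.09) = 4.528 m/s.

4.53 m/s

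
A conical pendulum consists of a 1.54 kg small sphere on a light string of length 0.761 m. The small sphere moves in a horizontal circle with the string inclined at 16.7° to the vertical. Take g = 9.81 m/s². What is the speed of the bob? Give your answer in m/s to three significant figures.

The radius of the circle is r = L sinθ = 0.761 × sin 16.7° = 0.2187 m.
Horizontally T sinθ = mv²/r and vertically T cosθ = mg, so tanθ = v²/(rg).
v = √(r g tanθ) = √(0.2187 × 9.81 × 0.3000) = √0.6436 = 0.8023 m/s.

0.802 m/s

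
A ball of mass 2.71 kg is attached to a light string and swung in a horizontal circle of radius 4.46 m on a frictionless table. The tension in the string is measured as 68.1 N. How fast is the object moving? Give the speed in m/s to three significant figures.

T = m v²/r ⇒ v = √(T r / m) = √(68.1 × 4.46 / 2.71) = √112.1 = 10.59 m/s.

10.6 m/s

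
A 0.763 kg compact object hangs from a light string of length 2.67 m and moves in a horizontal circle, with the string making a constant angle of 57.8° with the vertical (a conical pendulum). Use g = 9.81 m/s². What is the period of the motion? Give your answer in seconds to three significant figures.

2.39 s

r = L sinθ = 2.259 m. From T sinθ = mω²r and T cosθ = mg: tanθ = ω²r/g, so ω² = g tanθ / r = g/(L cosθ).
ω = √(g/(L cosθ)) = √(9.81/(2.67 × 0.5329)) = √6.895 = 2.626 rad/s.
Period = 2π/ω = 2.393 s.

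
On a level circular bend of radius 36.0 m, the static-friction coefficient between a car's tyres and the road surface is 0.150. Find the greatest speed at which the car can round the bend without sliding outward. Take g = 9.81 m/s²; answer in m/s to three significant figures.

On a flat curve, static friction is the only horizontal force, so it must supply the full centripetal force: μ_s m g = m v²/r.
Mass cancels: v_max = √(μ_s g r) = √(0.150 × 9.81 × 36.0) = √52.97 = 7.278 m/s.

7.28 m/s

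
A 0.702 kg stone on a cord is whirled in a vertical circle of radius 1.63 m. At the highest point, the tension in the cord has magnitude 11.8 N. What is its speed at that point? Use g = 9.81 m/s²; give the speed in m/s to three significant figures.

At the top, T + mg = mv²/r, so v = √(r(T/m + g)) = √(1.63 × (11.8/0.702 + 9.81)) = √(1.63 × 26.62) = √43.39 = 6.587 m/s.

6.59 m/s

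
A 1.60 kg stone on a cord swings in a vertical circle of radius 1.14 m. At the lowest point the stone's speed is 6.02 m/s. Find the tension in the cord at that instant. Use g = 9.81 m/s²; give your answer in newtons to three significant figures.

At the lowest point, T points up (toward the centre) and the weight mg points down (away from the centre), so the net inward force is T − mg = mv²/r.
T = m(v²/r + g) = 1.60 × ((6.02)²/1.14 + 9.81) = 1.60 × (31.79 + 9.81) = 1.60 × 41.60 = 66.56 N.

66.6 N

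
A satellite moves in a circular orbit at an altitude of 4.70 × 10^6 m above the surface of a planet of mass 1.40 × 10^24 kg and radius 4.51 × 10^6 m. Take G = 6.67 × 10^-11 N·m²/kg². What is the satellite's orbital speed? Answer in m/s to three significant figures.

Orbital radius r = R + h = 4.51 × 10^6 + 4.70 × 10^6 = 9.210 × 10^6 m.
Gravity supplies the centripetal force: G M m / r² = m v² / r, so v = √(GM/r).
v = √(6.67 × 10^-11 × 1.40 × 10^24 / 9.210 × 10^6) = √(1.014 × 10^7) = 3184 m/s.

3180 m/s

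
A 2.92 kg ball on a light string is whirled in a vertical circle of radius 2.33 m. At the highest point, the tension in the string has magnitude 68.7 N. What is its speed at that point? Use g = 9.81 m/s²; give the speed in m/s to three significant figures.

At the top, T + mg = mv²/r, so v = √(r(T/m + g)) = √(2.33 × (68.7/2.92 + 9.81)) = √(2.33 × 33.34) = √77.68 = 8.813 m/s.

8.81 m/s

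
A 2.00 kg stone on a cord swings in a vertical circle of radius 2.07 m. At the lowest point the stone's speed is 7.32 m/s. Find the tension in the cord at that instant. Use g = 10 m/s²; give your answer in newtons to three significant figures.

At the lowest point, T points up (toward the centre) and the weight mg points down (away from the centre), so the net inward force is T − mg = mv²/r.
T = m(v²/r + g) = 2.00 × ((7.32)²/2.07 + 10.0) = 2.00 × (25.89 + 10.0) = 2.00 × 35.89 = 71.77 N.

71.8 N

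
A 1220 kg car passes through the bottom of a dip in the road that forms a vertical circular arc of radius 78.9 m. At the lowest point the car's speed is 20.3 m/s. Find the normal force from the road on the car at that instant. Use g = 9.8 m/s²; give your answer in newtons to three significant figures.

18300 N

At the lowest point, N points up (toward the centre) and the weight mg points down (away from the centre), so the net inward force is N − mg = mv²/r.
N = m(v²/r + g) = 1220 × ((20.3)²/78.9 + 9.8) = 1220 × (5.223 + 9.8) = 1220 × 15.02 = 18330 N.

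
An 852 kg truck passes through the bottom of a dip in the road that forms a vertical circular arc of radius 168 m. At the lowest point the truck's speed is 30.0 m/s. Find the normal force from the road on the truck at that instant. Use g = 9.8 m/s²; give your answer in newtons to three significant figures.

At the lowest point, N points up (toward the centre) and the weight mg points down (away from the centre), so the net inward force is N − mg = mv²/r.
N = m(v²/r + g) = 852 × ((30.0)²/168 + 9.8) = 852 × (5.357 + 9.8) = 852 × 15.16 = 12910 N.

12900 N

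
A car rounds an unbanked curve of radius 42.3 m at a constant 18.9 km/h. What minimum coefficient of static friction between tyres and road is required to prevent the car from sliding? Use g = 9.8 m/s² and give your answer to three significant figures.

0.0665

v = 18.9/3.6 = 5.250 m/s.
Friction provides the centripetal force: μ_s m g = m v²/r, so μ_s = v²/(g r) = (5.250)²/(9.8 × 42.3) = 27.56/414.5 = 0.06649.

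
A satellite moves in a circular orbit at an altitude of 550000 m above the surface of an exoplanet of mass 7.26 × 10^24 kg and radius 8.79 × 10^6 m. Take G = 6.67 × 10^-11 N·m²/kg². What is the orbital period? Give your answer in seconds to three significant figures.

8150 s

r = R + h = 8.79 × 10^6 + 550000 = 9.340 × 10^6 m. Gravity provides the centripetal force: G M m / r² = m v² / r ⇒ v = √(GM/r) = 7200 m/s.
T = 2πr/v = 2π × 9.340 × 10^6 / 7200 = 8150 s.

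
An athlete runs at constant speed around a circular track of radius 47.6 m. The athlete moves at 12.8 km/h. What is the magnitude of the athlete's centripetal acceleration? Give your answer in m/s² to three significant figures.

0.266 m/s²

v = 12.8 km/h = 12.8/3.6 = 3.556 m/s.
a_c = v²/r = (3.556)²/47.6 = 12.64/47.6 = 0.2656 m/s².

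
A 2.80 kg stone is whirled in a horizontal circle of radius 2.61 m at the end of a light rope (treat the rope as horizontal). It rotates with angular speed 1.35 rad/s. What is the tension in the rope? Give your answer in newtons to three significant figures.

13.3 N

v = ωr = 1.35 × 2.61 = 3.524 m/s.
The tension is the only horizontal force, so it supplies the full centripetal force: T = m v²/r = 2.80 × (3.524)²/2.61 = 2.80 × 12.42/2.61 = 13.32 N.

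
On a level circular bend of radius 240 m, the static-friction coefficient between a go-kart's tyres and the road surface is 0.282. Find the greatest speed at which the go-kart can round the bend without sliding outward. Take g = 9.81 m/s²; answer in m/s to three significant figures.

25.8 m/s

On a flat curve, static friction is the only horizontal force, so it must supply the full centripetal force: μ_s m g = m v²/r.
Mass cancels: v_max = √(μ_s g r) = √(0.282 × 9.81 × 240) = √663.9 = 25.77 m/s.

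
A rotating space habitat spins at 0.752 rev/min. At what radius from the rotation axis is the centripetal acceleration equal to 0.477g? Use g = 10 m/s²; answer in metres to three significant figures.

769 m

ω = 0.752 rev/min × 2π/60 = 0.07875 rad/s.
a_c = ω²r = 0.477g ⇒ r = 0.477 × 10.0 / (0.07875)² = 4.770/0.006201 = 769.2 m.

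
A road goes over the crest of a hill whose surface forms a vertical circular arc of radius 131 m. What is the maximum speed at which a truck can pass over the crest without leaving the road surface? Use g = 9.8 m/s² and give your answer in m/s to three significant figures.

35.8 m/s

At the crest the centre of the circle is below the truck, so the net downward (centripetal) force is mg − N = mv²/r.
The truck leaves the road when N → 0, giving v_max = √(g r) = √(9.8 × 131) = 35.83 m/s.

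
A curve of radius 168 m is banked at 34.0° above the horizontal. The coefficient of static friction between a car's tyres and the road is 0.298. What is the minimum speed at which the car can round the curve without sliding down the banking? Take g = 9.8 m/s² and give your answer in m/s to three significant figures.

22.7 m/s

At the minimum speed, friction acts up the slope at its limiting value f = μN. Radially (horizontal, toward centre): N sinθ − μN cosθ = mv²/r. Vertically: N cosθ + μN sinθ = mg.
Dividing: v² = r g (sinθ − μcosθ)/(cosθ + μsinθ).
sinθ − μcosθ = 0.5592 − 0.298×0.8290 = 0.3121; cosθ + μsinθ = 0.8290 + 0.298×0.5592 = 0.9957.
v² = 168 × 9.8 × 0.3121/0.9957 = 516.1 m²/s², so v = 22.72 m/s.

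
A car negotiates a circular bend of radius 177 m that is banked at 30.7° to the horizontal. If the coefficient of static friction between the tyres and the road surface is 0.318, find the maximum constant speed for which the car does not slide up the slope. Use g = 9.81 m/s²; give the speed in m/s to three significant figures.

44.2 m/s

At the maximum speed, friction acts down the slope at its limiting value f = μN. Radially (horizontal, toward centre): N sinθ + μN cosθ = mv²/r. Vertically: N cosθ − μN sinθ = mg.
Dividing: v² = r g (sinθ + μcosθ)/(cosθ − μsinθ).
sinθ + μcosθ = 0.5105 + 0.318×0.8599 = 0.7840; cosθ − μsinθ = 0.8599 − 0.318×0.5105 = 0.6975.
v² = 177 × 9.81 × 0.7840/0.6975 = 1952 m²/s², so v = 44.18 m/s.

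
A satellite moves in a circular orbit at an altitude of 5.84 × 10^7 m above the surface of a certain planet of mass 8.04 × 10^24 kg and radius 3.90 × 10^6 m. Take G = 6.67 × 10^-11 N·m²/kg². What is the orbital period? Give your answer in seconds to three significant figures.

133000 s

r = R + h = 3.90 × 10^6 + 5.84 × 10^7 = 6.230 × 10^7 m. Gravity provides the centripetal force: G M m / r² = m v² / r ⇒ v = √(GM/r) = 2934 m/s.
T = 2πr/v = 2π × 6.230 × 10^7 / 2934 = 133400 s.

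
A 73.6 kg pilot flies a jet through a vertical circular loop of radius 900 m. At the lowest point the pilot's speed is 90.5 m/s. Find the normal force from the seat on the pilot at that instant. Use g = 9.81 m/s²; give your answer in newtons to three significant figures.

1390 N

At the lowest point, N points up (toward the centre) and the weight mg points down (away from the centre), so the net inward force is N − mg = mv²/r.
N = m(v²/r + g) = 73.6 × ((90.5)²/900 + 9.81) = 73.6 × (9.100 + 9.81) = 73.6 × 18.91 = 1392 N.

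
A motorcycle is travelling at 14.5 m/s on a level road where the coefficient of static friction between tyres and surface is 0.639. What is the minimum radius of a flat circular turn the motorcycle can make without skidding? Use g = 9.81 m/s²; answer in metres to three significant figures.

At the limit, μ_s m g = m v²/r, so r_min = v²/(μ_s g) = (14.5)²/(0.639 × 9.81) = 210.2/6.269 = 33.54 m.

33.5 m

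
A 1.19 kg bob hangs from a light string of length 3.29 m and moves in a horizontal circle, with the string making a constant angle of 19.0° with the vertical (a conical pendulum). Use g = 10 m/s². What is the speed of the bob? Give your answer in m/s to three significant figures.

The radius of the circle is r = L sinθ = 3.29 × sin 19.0° = 1.071 m.
Horizontally T sinθ = mv²/r and vertically T cosθ = mg, so tanθ = v²/(rg).
v = √(r g tanθ) = √(1.071 × 10.0 × 0.3443) = √3.688 = 1.920 m/s.

1.92 m/s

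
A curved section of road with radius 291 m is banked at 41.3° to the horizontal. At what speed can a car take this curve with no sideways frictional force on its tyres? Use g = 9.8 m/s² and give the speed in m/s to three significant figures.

On a frictionless banked curve, N sinθ = mv²/r and N cosθ = mg, so tanθ = v²/(rg).
v = √(r g tanθ) = √(291 × 9.8 × tan 41.3°) = √(291 × 9.8 × 0.8785) = √2505 = 50.05 m/s.

50.1 m/s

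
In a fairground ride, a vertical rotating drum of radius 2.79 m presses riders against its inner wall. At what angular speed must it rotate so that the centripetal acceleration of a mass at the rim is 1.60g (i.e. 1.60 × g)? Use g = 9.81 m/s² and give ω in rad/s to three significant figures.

Centripetal acceleration a_c = ω²r. Setting ω²r = 1.60g:
ω = √(1.60g / r) = √(1.60 × 9.81 / 2.79) = √5.626 = 2.372 rad/s.

2.37 rad/s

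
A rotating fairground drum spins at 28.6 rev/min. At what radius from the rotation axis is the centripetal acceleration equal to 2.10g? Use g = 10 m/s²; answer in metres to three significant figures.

ω = 28.6 rev/min × 2π/60 = 2.995 rad/s.
a_c = ω²r = 2.10g ⇒ r = 2.10 × 10.0 / (2.995)² = 21.00/8.970 = 2.341 m.

2.34 m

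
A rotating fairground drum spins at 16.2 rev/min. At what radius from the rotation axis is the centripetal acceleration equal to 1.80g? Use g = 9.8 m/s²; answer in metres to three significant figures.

ω = 16.2 rev/min × 2π/60 = 1.696 rad/s.
a_c = ω²r = 1.80g ⇒ r = 1.80 × 9.8 / (1.696)² = 17.64/2.878 = 6.129 m.

6.13 m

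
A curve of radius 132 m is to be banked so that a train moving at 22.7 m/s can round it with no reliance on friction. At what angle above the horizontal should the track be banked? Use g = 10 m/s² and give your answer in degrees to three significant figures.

With no friction, the horizontal component of the normal force provides the centripetal force: N sinθ = mv²/r, while N cosθ = mg vertically.
Dividing: tanθ = v²/(r g) = (22.7)²/(132 × 10.0) = 515.3/1320 = 0.3904.
θ = arctan(0.3904) = 21.32°.

21.3°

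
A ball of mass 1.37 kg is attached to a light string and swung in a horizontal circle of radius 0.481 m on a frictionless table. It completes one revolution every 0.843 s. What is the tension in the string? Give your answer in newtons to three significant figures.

36.6 N

v = 2πr/T = 2π × 0.481/0.843 = 3.585 m/s.
The tension is the only horizontal force, so it supplies the full centripetal force: T = m v²/r = 1.37 × (3.585)²/0.481 = 1.37 × 12.85/0.481 = 36.61 N.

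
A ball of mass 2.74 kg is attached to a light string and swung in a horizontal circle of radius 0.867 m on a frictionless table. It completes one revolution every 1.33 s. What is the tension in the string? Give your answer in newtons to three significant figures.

53.0 N

v = 2πr/T = 2π × 0.867/1.33 = 4.096 m/s.
The tension is the only horizontal force, so it supplies the full centripetal force: T = m v²/r = 2.74 × (4.096)²/0.867 = 2.74 × 16.78/0.867 = 53.02 N.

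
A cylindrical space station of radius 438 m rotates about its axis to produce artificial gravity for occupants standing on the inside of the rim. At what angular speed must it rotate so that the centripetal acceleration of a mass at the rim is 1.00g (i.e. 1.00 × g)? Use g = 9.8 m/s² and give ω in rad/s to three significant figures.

0.150 rad/s

Centripetal acceleration a_c = ω²r. Setting ω²r = 1.00g:
ω = √(1.00g / r) = √(1.00 × 9.8 / 438) = √0.02237 = 0.1496 rad/s.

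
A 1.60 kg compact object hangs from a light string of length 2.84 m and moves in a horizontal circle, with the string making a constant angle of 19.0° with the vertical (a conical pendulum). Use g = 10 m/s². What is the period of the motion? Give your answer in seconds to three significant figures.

3.26 s

r = L sinθ = 0.9246 m. From T sinθ = mω²r and T cosθ = mg: tanθ = ω²r/g, so ω² = g tanθ / r = g/(L cosθ).
ω = √(g/(L cosθ)) = √(10.0/(2.84 × 0.9455)) = √3.724 = 1.930 rad/s.
Period = 2π/ω = 3.256 s.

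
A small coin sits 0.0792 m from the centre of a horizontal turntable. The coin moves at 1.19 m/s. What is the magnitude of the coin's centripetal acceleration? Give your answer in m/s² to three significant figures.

a_c = v²/r = (1.190)²/0.0792 = 1.416/0.0792 = 17.88 m/s².

17.9 m/s²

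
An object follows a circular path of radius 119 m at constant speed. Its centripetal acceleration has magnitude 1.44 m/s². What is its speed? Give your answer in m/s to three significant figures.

a_c = v²/r ⇒ v = √(a_c · r) = √(1.44 × 119) = √171.4 = 13.09 m/s.

13.1 m/s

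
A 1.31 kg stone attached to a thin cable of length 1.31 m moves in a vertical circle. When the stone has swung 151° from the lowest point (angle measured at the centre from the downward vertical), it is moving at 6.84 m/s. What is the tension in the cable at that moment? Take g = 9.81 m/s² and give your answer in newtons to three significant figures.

Take the radial direction toward the centre of the circle as positive. The component of the weight along the string toward the centre is −mg cos φ (φ measured from the bottom), so Newton's second law along the string gives T − mg cos φ = m v²/r.
cos 151° = -0.8746, so T = m(v²/r + g cos φ) = 1.31 × ((6.84)²/1.31 + 9.81 × -0.8746) = 1.31 × (35.71 + (-8.580)) = 1.31 × 27.13 = 35.55 N.

35.5 N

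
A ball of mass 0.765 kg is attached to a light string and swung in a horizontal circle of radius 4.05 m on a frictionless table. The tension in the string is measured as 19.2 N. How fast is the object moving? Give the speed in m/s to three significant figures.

T = m v²/r ⇒ v = √(T r / m) = √(19.2 × 4.05 / 0.765) = √101.6 = 10.08 m/s.

10.1 m/s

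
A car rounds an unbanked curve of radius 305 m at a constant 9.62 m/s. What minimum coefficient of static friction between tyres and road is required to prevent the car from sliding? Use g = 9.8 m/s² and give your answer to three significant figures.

Friction provides the centripetal force: μ_s m g = m v²/r, so μ_s = v²/(g r) = (9.620)²/(9.8 × 305) = 92.54/2989 = 0.03096.

0.0310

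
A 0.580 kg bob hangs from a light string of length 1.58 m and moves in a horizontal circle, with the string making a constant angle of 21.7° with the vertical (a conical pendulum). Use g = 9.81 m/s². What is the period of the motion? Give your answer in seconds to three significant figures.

2.43 s

r = L sinθ = 0.5842 m. From T sinθ = mω²r and T cosθ = mg: tanθ = ω²r/g, so ω² = g tanθ / r = g/(L cosθ).
ω = √(g/(L cosθ)) = √(9.81/(1.58 × 0.9291)) = √6.682 = 2.585 rad/s.
Period = 2π/ω = 2.431 s.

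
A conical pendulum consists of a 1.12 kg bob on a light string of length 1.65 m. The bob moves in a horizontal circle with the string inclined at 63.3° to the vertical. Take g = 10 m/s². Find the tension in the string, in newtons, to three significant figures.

Vertically the bob has no acceleration, so T cosθ = mg.
T = mg/cosθ = 1.12 × 10.0 / cos 63.3° = 11.20/0.4493 = 24.93 N.

24.9 N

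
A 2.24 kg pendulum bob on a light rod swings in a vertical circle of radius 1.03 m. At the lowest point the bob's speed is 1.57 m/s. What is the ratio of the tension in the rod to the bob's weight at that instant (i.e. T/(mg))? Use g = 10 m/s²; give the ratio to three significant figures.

At the bottom, T − mg = mv²/r, so T = m(v²/r + g) and T/(mg) = v²/(rg) + 1 = (1.57)²/(1.03 × 10.0) + 1 = 0.2393 + 1 = 1.239.

1.24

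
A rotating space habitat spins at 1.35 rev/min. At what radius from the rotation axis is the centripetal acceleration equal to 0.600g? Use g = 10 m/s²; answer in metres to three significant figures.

ω = 1.35 rev/min × 2π/60 = 0.1414 rad/s.
a_c = ω²r = 0.600g ⇒ r = 0.600 × 10.0 / (0.1414)² = 6.000/0.01999 = 300.2 m.

300 m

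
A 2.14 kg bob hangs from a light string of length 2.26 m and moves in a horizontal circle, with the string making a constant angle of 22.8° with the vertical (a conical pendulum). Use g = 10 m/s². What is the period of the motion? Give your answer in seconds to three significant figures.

2.87 s

r = L sinθ = 0.8758 m. From T sinθ = mω²r and T cosθ = mg: tanθ = ω²r/g, so ω² = g tanθ / r = g/(L cosθ).
ω = √(g/(L cosθ)) = √(10.0/(2.26 × 0.9219)) = √4.800 = 2.191 rad/s.
Period = 2π/ω = 2.868 s.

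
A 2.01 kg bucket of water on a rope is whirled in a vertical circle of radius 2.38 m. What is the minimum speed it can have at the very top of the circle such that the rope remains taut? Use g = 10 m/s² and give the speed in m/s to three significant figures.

At the top, both weight mg and T point toward the centre: T + mg = mv²/r.
At minimum speed T → 0, so mg = mv_min²/r ⇒ v_min = √(g r) = √(10.0 × 2.38) = 4.879 m/s.

4.88 m/s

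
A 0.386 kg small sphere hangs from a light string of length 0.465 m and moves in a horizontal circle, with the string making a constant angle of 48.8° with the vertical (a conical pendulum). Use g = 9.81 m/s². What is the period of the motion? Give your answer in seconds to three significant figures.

r = L sinθ = 0.3499 m. From T sinθ = mω²r and T cosθ = mg: tanθ = ω²r/g, so ω² = g tanθ / r = g/(L cosθ).
ω = √(g/(L cosθ)) = √(9.81/(0.465 × 0.6587)) = √32.03 = 5.659 rad/s.
Period = 2π/ω = 1.110 s.

1.11 s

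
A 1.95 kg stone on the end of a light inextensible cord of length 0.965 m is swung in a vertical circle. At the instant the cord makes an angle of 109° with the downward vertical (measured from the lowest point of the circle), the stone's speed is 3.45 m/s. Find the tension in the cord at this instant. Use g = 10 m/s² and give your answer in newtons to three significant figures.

Take the radial direction toward the centre of the circle as positive. The component of the weight along the string toward the centre is −mg cos φ (φ measured from the bottom), so Newton's second law along the string gives T − mg cos φ = m v²/r.
cos 109° = -0.3256, so T = m(v²/r + g cos φ) = 1.95 × ((3.45)²/0.965 + 10.0 × -0.3256) = 1.95 × (12.33 + (-3.256)) = 1.95 × 9.079 = 17.70 N.

17.7 N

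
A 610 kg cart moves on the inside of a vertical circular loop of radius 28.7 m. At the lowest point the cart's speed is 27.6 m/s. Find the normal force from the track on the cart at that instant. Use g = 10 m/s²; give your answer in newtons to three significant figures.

At the lowest point, N points up (toward the centre) and the weight mg points down (away from the centre), so the net inward force is N − mg = mv²/r.
N = m(v²/r + g) = 610 × ((27.6)²/28.7 + 10.0) = 610 × (26.54 + 10.0) = 610 × 36.54 = 22290 N.

22300 N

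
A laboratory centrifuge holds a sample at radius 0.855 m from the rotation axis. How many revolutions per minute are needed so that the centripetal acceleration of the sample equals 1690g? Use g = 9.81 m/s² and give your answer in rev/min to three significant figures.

Require ω²r = 1690g, so ω = √(1690 × 9.81/0.855) = 139.2 rad/s.
In rev/min: ω × 60/(2π) = 139.2 × 60/(2π) = 1330 rev/min.

1330 rev/min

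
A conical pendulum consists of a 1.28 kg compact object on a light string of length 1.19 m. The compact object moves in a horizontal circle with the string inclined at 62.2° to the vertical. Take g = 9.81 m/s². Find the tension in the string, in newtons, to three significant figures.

26.9 N

Vertically the bob has no acceleration, so T cosθ = mg.
T = mg/cosθ = 1.28 × 9.81 / cos 62.2° = 12.56/0.4664 = 26.92 N.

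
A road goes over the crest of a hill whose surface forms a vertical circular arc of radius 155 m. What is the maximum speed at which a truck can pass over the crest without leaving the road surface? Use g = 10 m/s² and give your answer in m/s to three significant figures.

39.4 m/s

At the crest the centre of the circle is below the truck, so the net downward (centripetal) force is mg − N = mv²/r.
The truck leaves the road when N → 0, giving v_max = √(g r) = √(10.0 × 155) = 39.37 m/s.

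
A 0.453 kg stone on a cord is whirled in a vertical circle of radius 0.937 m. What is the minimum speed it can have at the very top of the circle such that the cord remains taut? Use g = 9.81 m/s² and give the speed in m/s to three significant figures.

3.03 m/s

At the highest point the centre is directly below, so both the weight and T act inward: T + mg = mv²/r.
At minimum speed T → 0, so mg = mv_min²/r ⇒ v_min = √(g r) = √(9.81 × 0.937) = 3.032 m/s.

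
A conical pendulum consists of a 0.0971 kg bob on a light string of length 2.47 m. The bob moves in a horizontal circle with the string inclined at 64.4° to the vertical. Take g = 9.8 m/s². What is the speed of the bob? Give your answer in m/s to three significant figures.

6.75 m/s

The radius of the circle is r = L sinθ = 2.47 × sin 64.4° = 2.228 m.
Horizontally T sinθ = mv²/r and vertically T cosθ = mg, so tanθ = v²/(rg).
v = √(r g tanθ) = √(2.228 × 9.8 × 2.087) = √45.56 = 6.750 m/s.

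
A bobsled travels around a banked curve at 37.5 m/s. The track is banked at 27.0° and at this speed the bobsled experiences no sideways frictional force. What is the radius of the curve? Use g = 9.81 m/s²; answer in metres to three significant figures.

Frictionless banking: tanθ = v²/(rg), so r = v²/(g tanθ).
r = (37.5)²/(9.81 × tan 27.0°) = 1406/(9.81 × 0.5095) = 1406/4.998 = 281.3 m.

281 m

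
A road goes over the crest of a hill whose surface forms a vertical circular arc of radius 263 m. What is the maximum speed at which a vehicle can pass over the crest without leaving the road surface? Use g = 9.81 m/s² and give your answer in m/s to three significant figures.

50.8 m/s

At the crest the centre of the circle is below the vehicle, so the net downward (centripetal) force is mg − N = mv²/r.
The vehicle leaves the road when N → 0, giving v_max = √(g r) = √(9.81 × 263) = 50.79 m/s.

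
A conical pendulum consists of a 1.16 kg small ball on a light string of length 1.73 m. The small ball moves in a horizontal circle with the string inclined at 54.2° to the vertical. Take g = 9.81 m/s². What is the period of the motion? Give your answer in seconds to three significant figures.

2.02 s

r = L sinθ = 1.403 m. From T sinθ = mω²r and T cosθ = mg: tanθ = ω²r/g, so ω² = g tanθ / r = g/(L cosθ).
ω = √(g/(L cosθ)) = √(9.81/(1.73 × 0.5850)) = √9.694 = 3.114 rad/s.
Period = 2π/ω = 2.018 s.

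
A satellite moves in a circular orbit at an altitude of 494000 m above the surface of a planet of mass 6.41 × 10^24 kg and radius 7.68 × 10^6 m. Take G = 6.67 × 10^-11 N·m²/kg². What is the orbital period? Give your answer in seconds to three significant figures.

r = R + h = 7.68 × 10^6 + 494000 = 8.174 × 10^6 m. Gravity provides the centripetal force: G M m / r² = m v² / r ⇒ v = √(GM/r) = 7232 m/s.
T = 2πr/v = 2π × 8.174 × 10^6 / 7232 = 7101 s.

7100 s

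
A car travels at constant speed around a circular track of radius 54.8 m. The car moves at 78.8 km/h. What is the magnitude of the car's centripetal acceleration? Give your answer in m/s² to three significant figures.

8.74 m/s²

v = 78.8 km/h = 78.8/3.6 = 21.89 m/s.
a_c = v²/r = (21.89)²/54.8 = 479.1/54.8 = 8.743 m/s².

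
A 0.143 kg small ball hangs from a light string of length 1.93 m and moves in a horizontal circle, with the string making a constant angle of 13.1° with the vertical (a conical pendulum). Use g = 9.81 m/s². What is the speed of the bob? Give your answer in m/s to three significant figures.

0.999 m/s

The radius of the circle is r = L sinθ = 1.93 × sin 13.1° = 0.4374 m.
Horizontally T sinθ = mv²/r and vertically T cosθ = mg, so tanθ = v²/(rg).
v = √(r g tanθ) = √(0.4374 × 9.81 × 0.2327) = √0.9986 = 0.9993 m/s.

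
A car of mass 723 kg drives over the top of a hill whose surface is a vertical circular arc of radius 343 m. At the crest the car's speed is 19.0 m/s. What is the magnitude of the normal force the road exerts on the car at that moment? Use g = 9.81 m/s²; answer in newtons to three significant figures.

At the crest the centripetal acceleration points downward (toward the centre of the arc), so mg − N = mv²/r.
N = m(g − v²/r) = 723 × (9.81 − (19.0)²/343) = 723 × (9.81 − 1.052) = 723 × 8.758 = 6332 N.

6330 N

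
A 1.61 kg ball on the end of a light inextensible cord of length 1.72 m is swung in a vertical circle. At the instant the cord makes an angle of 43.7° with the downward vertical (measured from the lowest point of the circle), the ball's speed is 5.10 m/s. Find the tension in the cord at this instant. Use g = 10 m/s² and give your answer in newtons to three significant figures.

Take the radial direction toward the centre of the circle as positive. The component of the weight along the string toward the centre is −mg cos φ (φ measured from the bottom), so Newton's second law along the string gives T − mg cos φ = m v²/r.
cos 43.7° = 0.7230, so T = m(v²/r + g cos φ) = 1.61 × ((5.10)²/1.72 + 10.0 × 0.7230) = 1.61 × (15.12 + (7.230)) = 1.61 × 22.35 = 35.99 N.

36.0 N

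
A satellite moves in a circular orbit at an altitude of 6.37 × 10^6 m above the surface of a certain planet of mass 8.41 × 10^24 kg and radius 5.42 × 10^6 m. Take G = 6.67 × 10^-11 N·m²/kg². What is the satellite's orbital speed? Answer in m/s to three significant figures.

6900 m/s

Orbital radius r = R + h = 5.42 × 10^6 + 6.37 × 10^6 = 1.179 × 10^7 m.
Gravity supplies the centripetal force: G M m / r² = m v² / r, so v = √(GM/r).
v = √(6.67 × 10^-11 × 8.41 × 10^24 / 1.179 × 10^7) = √(4.758 × 10^7) = 6898 m/s.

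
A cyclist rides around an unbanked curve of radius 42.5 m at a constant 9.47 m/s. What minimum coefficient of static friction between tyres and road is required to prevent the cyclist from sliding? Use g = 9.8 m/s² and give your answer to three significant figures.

0.215

Friction provides the centripetal force: μ_s m g = m v²/r, so μ_s = v²/(g r) = (9.470)²/(9.8 × 42.5) = 89.68/416.5 = 0.2153.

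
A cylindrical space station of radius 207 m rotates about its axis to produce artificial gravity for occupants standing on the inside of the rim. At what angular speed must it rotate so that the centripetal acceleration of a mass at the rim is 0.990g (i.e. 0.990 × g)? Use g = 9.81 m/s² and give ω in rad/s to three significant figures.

Centripetal acceleration a_c = ω²r. Setting ω²r = 0.990g:
ω = √(0.990g / r) = √(0.990 × 9.81 / 207) = √0.04692 = 0.2166 rad/s.

0.217 rad/s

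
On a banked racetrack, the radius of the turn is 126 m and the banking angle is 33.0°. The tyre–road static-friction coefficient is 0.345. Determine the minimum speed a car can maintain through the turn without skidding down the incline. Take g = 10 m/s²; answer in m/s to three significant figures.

17.7 m/s

At the minimum speed, friction acts up the slope at its limiting value f = μN. Radially (horizontal, toward centre): N sinθ − μN cosθ = mv²/r. Vertically: N cosθ + μN sinθ = mg.
Dividing: v² = r g (sinθ − μcosθ)/(cosθ + μsinθ).
sinθ − μcosθ = 0.5446 − 0.345×0.8387 = 0.2553; cosθ + μsinθ = 0.8387 + 0.345×0.5446 = 1.027.
v² = 126 × 10.0 × 0.2553/1.027 = 313.3 m²/s², so v = 17.70 m/s.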